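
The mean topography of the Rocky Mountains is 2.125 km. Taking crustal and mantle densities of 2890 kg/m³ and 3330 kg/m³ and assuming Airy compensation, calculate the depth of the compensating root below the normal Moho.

14 km

Isostatic balance requires: the weight of the topography is balanced by the buoyancy of the root, ρ_c h = (ρ_m − ρ_c) r.
r = h · ρ_c / (ρ_m − ρ_c) = 2.125 km × 2890 / (3330 − 2890) = 14 km.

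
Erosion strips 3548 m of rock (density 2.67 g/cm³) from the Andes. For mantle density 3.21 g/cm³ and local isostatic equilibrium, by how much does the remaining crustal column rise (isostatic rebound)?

2950 m

Unloading: uplift u = e ρ_c/ρ_m = 3548 m × 2.67/3.21 = 2950 m.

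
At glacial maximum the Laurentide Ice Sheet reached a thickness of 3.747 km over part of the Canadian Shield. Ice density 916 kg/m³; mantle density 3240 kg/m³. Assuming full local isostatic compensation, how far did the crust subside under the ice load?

By Archimedes' principle applied to the lithosphere: the ice load ρ_ice t is balanced by mantle displaced below, ρ_m s.
s = t ρ_ice / ρ_m = 3.747 km × 916/3240 = 1.06 km.

1.06 km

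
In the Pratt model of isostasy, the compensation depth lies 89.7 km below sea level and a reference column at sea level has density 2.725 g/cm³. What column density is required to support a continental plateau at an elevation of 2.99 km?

Pratt balance: ρ_ref D = ρ (D + h).
ρ = ρ_ref D/(D + h) = 2.725 × 89.7 km/(89.7 km + 2.99 km) = 2.64 g/cm³.

2.64 g/cm³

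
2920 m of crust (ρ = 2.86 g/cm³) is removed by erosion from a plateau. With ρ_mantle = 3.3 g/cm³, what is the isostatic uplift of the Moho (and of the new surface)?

2530 m

Unloading: uplift u = e ρ_c/ρ_m = 2920 m × 2.86/3.3 = 2530 m.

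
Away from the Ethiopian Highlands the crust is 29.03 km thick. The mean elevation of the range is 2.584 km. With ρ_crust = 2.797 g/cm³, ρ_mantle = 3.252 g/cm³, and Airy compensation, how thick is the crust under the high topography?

Root depth r = h ρ_c / (ρ_m − ρ_c) = 2.584 km × 2.797 / 0.455 = 15.88 km.
Total thickness = T + h + r = 29.03 km + 2.584 km + 15.88 km = 47.5 km.

47.5 km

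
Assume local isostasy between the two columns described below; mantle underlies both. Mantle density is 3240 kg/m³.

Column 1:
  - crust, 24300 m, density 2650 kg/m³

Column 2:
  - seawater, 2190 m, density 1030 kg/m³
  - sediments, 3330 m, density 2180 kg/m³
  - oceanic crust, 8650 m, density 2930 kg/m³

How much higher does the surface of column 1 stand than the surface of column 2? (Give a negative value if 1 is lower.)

1010 m

For any compensation level in the mantle, the mantle terms cancel and isostasy reduces to e = (Σt_1 − Σt_2) − (Σ(ρt)_1 − Σ(ρt)_2) / ρ_m.
Σt_1 = 24300 m; Σt_2 = 14170 m; Σ(ρt)_1 = 64395000; Σ(ρt)_2 = 34859600 (in m·kg/m³).
e = (24300 − 14170) − (64395000 − 34859600) / 3240 = 1010 m.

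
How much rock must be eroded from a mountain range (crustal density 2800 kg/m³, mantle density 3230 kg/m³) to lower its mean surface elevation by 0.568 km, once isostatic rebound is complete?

4.27 km

Net drop Δ = e − u = e − e ρ_c/ρ_m = e (ρ_m − ρ_c)/ρ_m.
e = Δ ρ_m/(ρ_m − ρ_c) = 0.568 km × 3230/430 = 4.27 km.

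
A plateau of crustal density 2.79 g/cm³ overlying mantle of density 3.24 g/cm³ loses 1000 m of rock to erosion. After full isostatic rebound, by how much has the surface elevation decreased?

Rebound u = e ρ_c/ρ_m = 1000 m × 2.79/3.24 = 861.1 m.
Net surface drop = e − u = 1000 m − 861.1 m = e (ρ_m − ρ_c)/ρ_m = 139 m.

139 m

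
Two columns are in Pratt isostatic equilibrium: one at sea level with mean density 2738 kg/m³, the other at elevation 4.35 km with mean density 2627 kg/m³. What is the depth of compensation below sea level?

103 km

ρ_ref D = ρ (D + h) → D (ρ_ref − ρ) = ρ h.
D = ρ h/(ρ_ref − ρ) = 2627 × 4.35 km/(2738 − 2627) = 103 km.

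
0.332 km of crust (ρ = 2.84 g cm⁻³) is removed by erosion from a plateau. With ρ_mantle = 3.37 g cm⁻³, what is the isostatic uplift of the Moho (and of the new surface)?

0.28 km

Unloading: uplift u = e ρ_c/ρ_m = 0.332 km × 2.84/3.37 = 0.28 km.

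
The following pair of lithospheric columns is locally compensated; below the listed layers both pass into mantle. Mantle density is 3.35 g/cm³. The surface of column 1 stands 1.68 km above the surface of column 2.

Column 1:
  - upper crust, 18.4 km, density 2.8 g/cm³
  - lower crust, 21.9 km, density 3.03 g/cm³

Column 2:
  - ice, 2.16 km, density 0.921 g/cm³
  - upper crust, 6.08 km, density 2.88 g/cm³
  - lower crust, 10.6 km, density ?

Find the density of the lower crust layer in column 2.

Take the compensation level at the base of the deeper column (depth z_c below the surface of column 1) and equate Σ ρ_i t_i down to z_c; mantle fills any gap and the z_c terms cancel.
Column 1: 18.4×2.8 + 21.9×3.03 + (z_c − 40.3)×3.35
Column 2: 1.68×0 + 2.16×0.921 + 6.08×2.88 + 10.6×ρ + (z_c − 1.68 − 18.84)×3.35
The z_c×3.35 term appears on both sides and cancels. Collect the known terms of each column as K = Σ(ρt)_known − 3.35 × (depth of known layers): K_1 = 117.877 − 3.35×40.3 = −17.128; K_2 = 19.49976 − 3.35×(1.68 + 18.84) = −49.24224.
Balance: K_1 = K_2 + 10.6×ρ, so ρ = (K_1 − K_2)/10.6 = 32.1142/10.6 = 3.03 g/cm³.

3.03 g/cm³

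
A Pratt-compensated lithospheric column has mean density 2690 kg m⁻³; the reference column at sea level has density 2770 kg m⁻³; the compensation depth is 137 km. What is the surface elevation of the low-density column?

ρ_ref D = ρ (D + h) → h = D (ρ_ref − ρ)/ρ.
h = 137 km × (2770 − 2690)/2690 = 4.07 km.

4.07 km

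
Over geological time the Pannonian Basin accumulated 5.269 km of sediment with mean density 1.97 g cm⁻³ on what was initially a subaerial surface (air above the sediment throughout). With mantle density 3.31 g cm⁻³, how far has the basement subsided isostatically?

Subaerial load: s = t ρ_sed / ρ_m = 5.269 km × 1.97/3.31 = 3.14 km.

3.14 km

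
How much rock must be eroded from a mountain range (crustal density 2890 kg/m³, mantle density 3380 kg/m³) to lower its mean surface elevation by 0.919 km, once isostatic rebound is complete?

6.34 km

Net drop Δ = e − u = e − e ρ_c/ρ_m = e (ρ_m − ρ_c)/ρ_m.
e = Δ ρ_m/(ρ_m − ρ_c) = 0.919 km × 3380/490 = 6.34 km.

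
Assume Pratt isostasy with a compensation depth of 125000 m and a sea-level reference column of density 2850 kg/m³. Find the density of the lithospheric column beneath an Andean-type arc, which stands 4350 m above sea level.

Pratt balance: ρ_ref D = ρ (D + h).
ρ = ρ_ref D/(D + h) = 2850 × 125000 m/(125000 m + 4350 m) = 2750 kg/m³.

2750 kg/m³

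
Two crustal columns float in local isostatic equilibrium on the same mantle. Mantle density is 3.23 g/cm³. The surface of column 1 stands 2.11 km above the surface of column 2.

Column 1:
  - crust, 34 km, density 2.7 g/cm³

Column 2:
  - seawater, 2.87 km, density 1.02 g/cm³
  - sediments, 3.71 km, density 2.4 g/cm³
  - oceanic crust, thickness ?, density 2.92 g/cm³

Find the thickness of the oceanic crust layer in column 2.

5.75 km

Take the compensation level at the base of the deeper column (depth z_c below the surface of column 1) and equate Σ ρ_i t_i down to z_c; mantle fills any gap and the z_c terms cancel.
Column 1: 34×2.7 + (z_c − 34)×3.23
Column 2: 2.11×0 + 2.87×1.02 + 3.71×2.4 + x×2.92 + (z_c − 2.11 − 6.58 − x)×3.23
The z_c×3.23 term appears on both sides and cancels. Collect the known terms of each column as K = Σ(ρt)_known − 3.23 × (depth of known layers): K_1 = 91.8 − 3.23×34 = −18.02; K_2 = 11.8314 − 3.23×(2.11 + 6.58) = −16.2373.
Balance: K_1 = K_2 − x×(3.23 − 2.92), so x = (K_2 − K_1)/(3.23 − 2.92) = 1.7827/0.31 = 5.75 km.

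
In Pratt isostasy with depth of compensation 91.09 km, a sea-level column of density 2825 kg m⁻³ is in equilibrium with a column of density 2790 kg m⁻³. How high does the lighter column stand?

ρ_ref D = ρ (D + h) → h = D (ρ_ref − ρ)/ρ.
h = 91.09 km × (2825 − 2790)/2790 = 1.14 km.

1.14 km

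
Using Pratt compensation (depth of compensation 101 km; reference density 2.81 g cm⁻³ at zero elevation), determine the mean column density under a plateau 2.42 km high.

2.74 g cm⁻³

Pratt balance: ρ_ref D = ρ (D + h).
ρ = ρ_ref D/(D + h) = 2.81 × 101 km/(101 km + 2.42 km) = 2.74 g cm⁻³.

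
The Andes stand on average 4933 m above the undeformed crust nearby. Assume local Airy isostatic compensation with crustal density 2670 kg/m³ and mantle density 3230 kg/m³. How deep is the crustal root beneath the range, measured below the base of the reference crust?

In Airy isostatic equilibrium: the weight of the topography is balanced by the buoyancy of the root, ρ_c h = (ρ_m − ρ_c) r.
r = h · ρ_c / (ρ_m − ρ_c) = 4933 m × 2670 / (3230 − 2670) = 23500 m.

23500 m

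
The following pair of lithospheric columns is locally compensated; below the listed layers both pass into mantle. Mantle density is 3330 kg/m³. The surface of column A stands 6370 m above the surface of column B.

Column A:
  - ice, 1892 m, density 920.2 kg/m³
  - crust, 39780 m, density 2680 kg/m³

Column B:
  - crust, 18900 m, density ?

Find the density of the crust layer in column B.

2840 kg/m³

Take the compensation level at the base of the deeper column (depth z_c below the surface of column A) and equate Σ ρ_i t_i down to z_c; mantle fills any gap and the z_c terms cancel.
Column A: 1892×920.2 + 39780×2680 + (z_c − 41672)×3330
Column B: 6370×0 + 18900×ρ + (z_c − 6370 − 18900)×3330
The z_c×3330 term appears on both sides and cancels. Collect the known terms of each column as K = Σ(ρt)_known − 3330 × (depth of known layers): K_A = 108351418 − 3330×41672 = −30416341.6; K_B = 0 − 3330×(6370 + 18900) = −84149100.
Balance: K_A = K_B + 18900×ρ, so ρ = (K_A − K_B)/18900 = 53732800/18900 = 2840 kg/m³.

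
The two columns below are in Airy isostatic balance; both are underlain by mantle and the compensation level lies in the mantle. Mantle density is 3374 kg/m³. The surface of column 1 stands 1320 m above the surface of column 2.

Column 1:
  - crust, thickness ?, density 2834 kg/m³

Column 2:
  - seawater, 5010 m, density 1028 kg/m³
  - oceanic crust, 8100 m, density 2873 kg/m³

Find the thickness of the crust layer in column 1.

37500 m

Take the compensation level at the base of the deeper column (depth z_c below the surface of column 1) and equate Σ ρ_i t_i down to z_c; mantle fills any gap and the z_c terms cancel.
Column 1: x×2834 + (z_c − 0 − x)×3374
Column 2: 1320×0 + 5010×1028 + 8100×2873 + (z_c − 1320 − 13110)×3374
The z_c×3374 term appears on both sides and cancels. Collect the known terms of each column as K = Σ(ρt)_known − 3374 × (depth of known layers): K_1 = 0 − 3374×0 = 0; K_2 = 28421580 − 3374×(1320 + 13110) = −20265240.
Balance: K_1 − x×(3374 − 2834) = K_2, so x = (K_1 − K_2)/(3374 − 2834) = 20265200/540 = 37500 m.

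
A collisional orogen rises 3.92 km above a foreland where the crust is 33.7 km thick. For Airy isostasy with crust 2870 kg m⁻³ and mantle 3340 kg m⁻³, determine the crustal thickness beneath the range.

Root depth r = h ρ_c / (ρ_m − ρ_c) = 3.92 km × 2870 / 470 = 23.94 km.
Total thickness = T + h + r = 33.7 km + 3.92 km + 23.94 km = 61.6 km.

61.6 km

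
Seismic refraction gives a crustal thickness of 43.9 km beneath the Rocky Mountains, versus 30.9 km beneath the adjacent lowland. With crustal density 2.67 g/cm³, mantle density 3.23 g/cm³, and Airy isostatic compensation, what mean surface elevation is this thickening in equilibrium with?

Excess crust Δ = 43.9 km − 30.9 km = 13 km, split between elevation h and root r with h + r = Δ.
Airy balance ρ_c h = (ρ_m − ρ_c) r gives r = h ρ_c/(ρ_m − ρ_c), so h (1 + ρ_c/(ρ_m − ρ_c)) = Δ, i.e. h = Δ (ρ_m − ρ_c)/ρ_m.
h = 13 km × 0.56/3.23 = 2.25 km.

2.25 km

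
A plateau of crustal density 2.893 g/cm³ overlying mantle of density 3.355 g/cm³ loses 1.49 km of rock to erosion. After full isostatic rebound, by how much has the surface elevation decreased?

0.205 km

Rebound u = e ρ_c/ρ_m = 1.49 km × 2.893/3.355 = 1.285 km.
Net surface drop = e − u = 1.49 km − 1.285 km = e (ρ_m − ρ_c)/ρ_m = 0.205 km.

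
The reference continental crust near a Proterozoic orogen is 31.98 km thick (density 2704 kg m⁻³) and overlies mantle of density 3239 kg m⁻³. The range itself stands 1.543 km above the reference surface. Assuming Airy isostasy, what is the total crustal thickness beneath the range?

41.3 km

Root depth r = h ρ_c / (ρ_m − ρ_c) = 1.543 km × 2704 / 535 = 7.799 km.
Total thickness = T + h + r = 31.98 km + 1.543 km + 7.799 km = 41.3 km.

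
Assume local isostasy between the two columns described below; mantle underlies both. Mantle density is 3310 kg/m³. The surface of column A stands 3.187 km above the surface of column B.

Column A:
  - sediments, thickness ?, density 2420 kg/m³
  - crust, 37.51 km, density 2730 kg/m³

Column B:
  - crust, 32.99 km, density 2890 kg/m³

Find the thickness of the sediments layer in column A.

2.98 km

Take the compensation level at the base of the deeper column (depth z_c below the surface of column A) and equate Σ ρ_i t_i down to z_c; mantle fills any gap and the z_c terms cancel.
Column A: x×2420 + 37.51×2730 + (z_c − 37.51 − x)×3310
Column B: 3.187×0 + 32.99×2890 + (z_c − 3.187 − 32.99)×3310
The z_c×3310 term appears on both sides and cancels. Collect the known terms of each column as K = Σ(ρt)_known − 3310 × (depth of known layers): K_A = 102402.3 − 3310×37.51 = −21755.8; K_B = 95341.1 − 3310×(3.187 + 32.99) = −24404.77.
Balance: K_A − x×(3310 − 2420) = K_B, so x = (K_A − K_B)/(3310 − 2420) = 2648.97/890 = 2.98 km.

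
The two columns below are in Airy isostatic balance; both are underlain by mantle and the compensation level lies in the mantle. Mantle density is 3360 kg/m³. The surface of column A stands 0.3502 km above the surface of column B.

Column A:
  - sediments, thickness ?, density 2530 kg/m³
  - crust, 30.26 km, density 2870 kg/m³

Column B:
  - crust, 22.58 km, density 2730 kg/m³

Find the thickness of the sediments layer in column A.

0.692 km

Take the compensation level at the base of the deeper column (depth z_c below the surface of column A) and equate Σ ρ_i t_i down to z_c; mantle fills any gap and the z_c terms cancel.
Column A: x×2530 + 30.26×2870 + (z_c − 30.26 − x)×3360
Column B: 0.3502×0 + 22.58×2730 + (z_c − 0.3502 − 22.58)×3360
The z_c×3360 term appears on both sides and cancels. Collect the known terms of each column as K = Σ(ρt)_known − 3360 × (depth of known layers): K_A = 86846.2 − 3360×30.26 = −14827.4; K_B = 61643.4 − 3360×(0.3502 + 22.58) = −15402.072.
Balance: K_A − x×(3360 − 2530) = K_B, so x = (K_A − K_B)/(3360 − 2530) = 574.672/830 = 0.692 km.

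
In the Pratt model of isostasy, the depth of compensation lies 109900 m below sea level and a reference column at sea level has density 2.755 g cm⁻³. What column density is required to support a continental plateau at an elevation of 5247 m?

Pratt balance: ρ_ref D = ρ (D + h).
ρ = ρ_ref D/(D + h) = 2.755 × 109900 m/(109900 m + 5247 m) = 2.63 g cm⁻³.

2.63 g cm⁻³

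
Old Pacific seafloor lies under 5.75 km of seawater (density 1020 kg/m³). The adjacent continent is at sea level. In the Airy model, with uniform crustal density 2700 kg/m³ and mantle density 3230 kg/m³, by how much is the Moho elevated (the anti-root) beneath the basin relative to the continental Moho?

18.2 km

For local isostatic compensation: replacing crust with seawater at the top is compensated by replacing crust with mantle at the base: d (ρ_c − ρ_w) = a (ρ_m − ρ_c).
a = d (ρ_c − ρ_w)/(ρ_m − ρ_c) = 5.75 km × 1680/530 = 18.2 km.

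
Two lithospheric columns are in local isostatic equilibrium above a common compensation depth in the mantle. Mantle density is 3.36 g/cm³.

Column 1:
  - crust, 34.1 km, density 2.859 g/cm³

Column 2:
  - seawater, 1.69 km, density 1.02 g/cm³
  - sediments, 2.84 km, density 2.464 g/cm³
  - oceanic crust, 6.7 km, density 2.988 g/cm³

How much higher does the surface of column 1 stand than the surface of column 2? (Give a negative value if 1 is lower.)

For any compensation level in the mantle, the mantle terms cancel and isostasy reduces to e = (Σt_1 − Σt_2) − (Σ(ρt)_1 − Σ(ρt)_2) / ρ_m.
Σt_1 = 34.1 km; Σt_2 = 11.23 km; Σ(ρt)_1 = 97.4919; Σ(ρt)_2 = 28.74116 (in km·g/cm³).
e = (34.1 − 11.23) − (97.4919 − 28.74116) / 3.36 = 2.41 km.

2.41 km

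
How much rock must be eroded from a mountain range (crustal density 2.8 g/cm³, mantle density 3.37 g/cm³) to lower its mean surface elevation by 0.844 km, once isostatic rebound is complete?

Net drop Δ = e − u = e − e ρ_c/ρ_m = e (ρ_m − ρ_c)/ρ_m.
e = Δ ρ_m/(ρ_m − ρ_c) = 0.844 km × 3.37/0.57 = 4.99 km.

4.99 km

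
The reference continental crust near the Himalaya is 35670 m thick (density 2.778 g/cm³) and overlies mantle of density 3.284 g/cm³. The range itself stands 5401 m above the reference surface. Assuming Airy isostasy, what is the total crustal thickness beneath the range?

70700 m

Root depth r = h ρ_c / (ρ_m − ρ_c) = 5401 m × 2.778 / 0.506 = 29650 m.
Total thickness = T + h + r = 35670 m + 5401 m + 29650 m = 70700 m.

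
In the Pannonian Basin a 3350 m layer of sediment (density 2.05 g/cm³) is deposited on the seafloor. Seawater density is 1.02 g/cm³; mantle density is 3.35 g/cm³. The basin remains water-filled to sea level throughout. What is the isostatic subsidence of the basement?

Submarine loading: the sediment displaces seawater, and the subsidence is in turn flooded, so s (ρ_m − ρ_w) = t (ρ_sed − ρ_w).
s = 3350 m × (2.05 − 1.02) / (3.35 − 1.02) = 1480 m.

1480 m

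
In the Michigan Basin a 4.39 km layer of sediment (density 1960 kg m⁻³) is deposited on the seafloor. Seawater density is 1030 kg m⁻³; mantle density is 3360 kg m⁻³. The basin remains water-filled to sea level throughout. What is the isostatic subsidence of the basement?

1.75 km

Submarine loading: the sediment displaces seawater, and the subsidence is in turn flooded, so s (ρ_m − ρ_w) = t (ρ_sed − ρ_w).
s = 4.39 km × (1960 − 1030) / (3360 − 1030) = 1.75 km.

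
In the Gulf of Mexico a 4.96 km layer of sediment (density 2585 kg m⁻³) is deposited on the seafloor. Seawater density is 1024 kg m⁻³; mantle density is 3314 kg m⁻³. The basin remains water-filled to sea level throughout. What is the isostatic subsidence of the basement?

3.38 km

Submarine loading: the sediment displaces seawater, and the subsidence is in turn flooded, so s (ρ_m − ρ_w) = t (ρ_sed − ρ_w).
s = 4.96 km × (2585 − 1024) / (3314 − 1024) = 3.38 km.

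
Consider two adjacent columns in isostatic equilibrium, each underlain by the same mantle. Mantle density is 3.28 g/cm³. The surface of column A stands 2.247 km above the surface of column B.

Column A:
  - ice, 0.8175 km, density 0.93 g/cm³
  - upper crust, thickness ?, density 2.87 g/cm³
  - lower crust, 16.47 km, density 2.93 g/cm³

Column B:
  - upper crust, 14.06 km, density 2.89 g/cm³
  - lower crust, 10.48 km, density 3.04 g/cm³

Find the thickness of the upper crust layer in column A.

Take the compensation level at the base of the deeper column (depth z_c below the surface of column A) and equate Σ ρ_i t_i down to z_c; mantle fills any gap and the z_c terms cancel.
Column A: 0.8175×0.93 + x×2.87 + 16.47×2.93 + (z_c − 17.2875 − x)×3.28
Column B: 2.247×0 + 14.06×2.89 + 10.48×3.04 + (z_c − 2.247 − 24.54)×3.28
The z_c×3.28 term appears on both sides and cancels. Collect the known terms of each column as K = Σ(ρt)_known − 3.28 × (depth of known layers): K_A = 49.017375 − 3.28×17.2875 = −7.685625; K_B = 72.4926 − 3.28×(2.247 + 24.54) = −15.36876.
Balance: K_A − x×(3.28 − 2.87) = K_B, so x = (K_A − K_B)/(3.28 − 2.87) = 7.68314/0.41 = 18.7 km.

18.7 km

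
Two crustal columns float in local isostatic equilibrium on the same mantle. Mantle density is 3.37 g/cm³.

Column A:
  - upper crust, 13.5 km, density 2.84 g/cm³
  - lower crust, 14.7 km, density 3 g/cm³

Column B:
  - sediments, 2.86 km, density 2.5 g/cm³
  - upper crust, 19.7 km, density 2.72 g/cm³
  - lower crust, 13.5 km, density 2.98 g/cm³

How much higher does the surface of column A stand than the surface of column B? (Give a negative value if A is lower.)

−2.36 km

For any compensation level in the mantle, the mantle terms cancel and isostasy reduces to e = (Σt_A − Σt_B) − (Σ(ρt)_A − Σ(ρt)_B) / ρ_m.
Σt_A = 28.2 km; Σt_B = 36.06 km; Σ(ρt)_A = 82.44; Σ(ρt)_B = 100.964 (in km·g/cm³).
e = (28.2 − 36.06) − (82.44 − 100.964) / 3.37 = −2.36 km.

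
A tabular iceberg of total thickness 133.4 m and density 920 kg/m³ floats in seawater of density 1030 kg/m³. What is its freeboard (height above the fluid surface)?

14.2 m

Floating equilibrium: submerged depth d = t ρ_obj/ρ_fluid = 133.4 m × 920/1030 = 119.2 m.
Freeboard = t − d = 133.4 m − 119.2 m = 14.2 m.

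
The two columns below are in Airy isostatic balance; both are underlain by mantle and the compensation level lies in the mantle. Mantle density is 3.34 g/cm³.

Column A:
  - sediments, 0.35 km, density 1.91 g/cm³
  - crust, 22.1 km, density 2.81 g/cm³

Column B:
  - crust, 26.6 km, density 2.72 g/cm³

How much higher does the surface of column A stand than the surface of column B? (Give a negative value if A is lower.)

For any compensation level in the mantle, the mantle terms cancel and isostasy reduces to e = (Σt_A − Σt_B) − (Σ(ρt)_A − Σ(ρt)_B) / ρ_m.
Σt_A = 22.45 km; Σt_B = 26.6 km; Σ(ρt)_A = 62.7695; Σ(ρt)_B = 72.352 (in km·g/cm³).
e = (22.45 − 26.6) − (62.7695 − 72.352) / 3.34 = −1.28 km.

−1.28 km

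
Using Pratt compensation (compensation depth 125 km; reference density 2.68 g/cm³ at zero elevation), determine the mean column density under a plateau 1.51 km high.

Pratt balance: ρ_ref D = ρ (D + h).
ρ = ρ_ref D/(D + h) = 2.68 × 125 km/(125 km + 1.51 km) = 2.65 g/cm³.

2.65 g/cm³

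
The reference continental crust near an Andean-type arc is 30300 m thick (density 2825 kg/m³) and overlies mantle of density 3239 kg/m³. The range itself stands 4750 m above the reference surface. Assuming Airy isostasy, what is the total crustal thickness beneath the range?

67500 m

Root depth r = h ρ_c / (ρ_m − ρ_c) = 4750 m × 2825 / 414 = 32410 m.
Total thickness = T + h + r = 30300 m + 4750 m + 32410 m = 67500 m.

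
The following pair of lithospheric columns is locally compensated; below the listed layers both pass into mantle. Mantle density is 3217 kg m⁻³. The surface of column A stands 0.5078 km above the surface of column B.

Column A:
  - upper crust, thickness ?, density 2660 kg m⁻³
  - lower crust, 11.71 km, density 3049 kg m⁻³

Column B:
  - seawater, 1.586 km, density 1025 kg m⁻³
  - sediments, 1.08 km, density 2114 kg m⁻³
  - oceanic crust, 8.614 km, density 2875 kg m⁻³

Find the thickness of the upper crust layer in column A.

Take the compensation level at the base of the deeper column (depth z_c below the surface of column A) and equate Σ ρ_i t_i down to z_c; mantle fills any gap and the z_c terms cancel.
Column A: x×2660 + 11.71×3049 + (z_c − 11.71 − x)×3217
Column B: 0.5078×0 + 1.586×1025 + 1.08×2114 + 8.614×2875 + (z_c − 0.5078 − 11.28)×3217
The z_c×3217 term appears on both sides and cancels. Collect the known terms of each column as K = Σ(ρt)_known − 3217 × (depth of known layers): K_A = 35703.79 − 3217×11.71 = −1967.28; K_B = 28674.02 − 3217×(0.5078 + 11.28) = −9247.3326.
Balance: K_A − x×(3217 − 2660) = K_B, so x = (K_A − K_B)/(3217 − 2660) = 7280.05/557 = 13.1 km.

13.1 km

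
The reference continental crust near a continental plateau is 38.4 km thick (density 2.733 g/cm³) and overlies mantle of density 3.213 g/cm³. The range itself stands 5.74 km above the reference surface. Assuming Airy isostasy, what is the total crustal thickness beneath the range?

76.8 km

Root depth r = h ρ_c / (ρ_m − ρ_c) = 5.74 km × 2.733 / 0.48 = 32.68 km.
Total thickness = T + h + r = 38.4 km + 5.74 km + 32.68 km = 76.8 km.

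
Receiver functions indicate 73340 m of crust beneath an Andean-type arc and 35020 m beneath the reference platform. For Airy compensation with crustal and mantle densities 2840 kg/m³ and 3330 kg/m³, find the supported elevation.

Excess crust Δ = 73340 m − 35020 m = 38320 m, split between elevation h and root r with h + r = Δ.
Airy balance ρ_c h = (ρ_m − ρ_c) r gives r = h ρ_c/(ρ_m − ρ_c), so h (1 + ρ_c/(ρ_m − ρ_c)) = Δ, i.e. h = Δ (ρ_m − ρ_c)/ρ_m.
h = 38320 m × 490/3330 = 5640 m.

5640 m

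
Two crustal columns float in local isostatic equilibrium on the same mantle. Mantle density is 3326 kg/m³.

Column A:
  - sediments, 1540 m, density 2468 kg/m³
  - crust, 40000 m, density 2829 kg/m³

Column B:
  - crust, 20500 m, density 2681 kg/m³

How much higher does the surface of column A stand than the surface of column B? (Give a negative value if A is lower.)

For any compensation level in the mantle, the mantle terms cancel and isostasy reduces to e = (Σt_A − Σt_B) − (Σ(ρt)_A − Σ(ρt)_B) / ρ_m.
Σt_A = 41540 m; Σt_B = 20500 m; Σ(ρt)_A = 116960720; Σ(ρt)_B = 54960500 (in m·kg/m³).
e = (41540 − 20500) − (116960720 − 54960500) / 3326 = 2400 m.

2400 m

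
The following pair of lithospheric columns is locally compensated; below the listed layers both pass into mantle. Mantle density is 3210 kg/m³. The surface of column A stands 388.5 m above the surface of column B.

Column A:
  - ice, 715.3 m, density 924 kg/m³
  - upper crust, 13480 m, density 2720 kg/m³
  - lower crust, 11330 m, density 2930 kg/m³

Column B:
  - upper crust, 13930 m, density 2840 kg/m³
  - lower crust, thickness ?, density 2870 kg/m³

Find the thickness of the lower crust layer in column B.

Take the compensation level at the base of the deeper column (depth z_c below the surface of column A) and equate Σ ρ_i t_i down to z_c; mantle fills any gap and the z_c terms cancel.
Column A: 715.3×924 + 13480×2720 + 11330×2930 + (z_c − 25525.3)×3210
Column B: 388.5×0 + 13930×2840 + x×2870 + (z_c − 388.5 − 13930 − x)×3210
The z_c×3210 term appears on both sides and cancels. Collect the known terms of each column as K = Σ(ρt)_known − 3210 × (depth of known layers): K_A = 70523437.2 − 3210×25525.3 = −11412775.8; K_B = 39561200 − 3210×(388.5 + 13930) = −6401185.
Balance: K_A = K_B − x×(3210 − 2870), so x = (K_B − K_A)/(3210 − 2870) = 5011590/340 = 14700 m.

14700 m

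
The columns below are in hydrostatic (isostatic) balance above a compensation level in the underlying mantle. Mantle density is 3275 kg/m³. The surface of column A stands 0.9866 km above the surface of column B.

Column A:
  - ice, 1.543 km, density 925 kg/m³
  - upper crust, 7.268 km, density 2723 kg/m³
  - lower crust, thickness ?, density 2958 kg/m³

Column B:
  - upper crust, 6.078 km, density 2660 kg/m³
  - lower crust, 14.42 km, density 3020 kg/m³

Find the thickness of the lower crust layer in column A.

9.49 km

Take the compensation level at the base of the deeper column (depth z_c below the surface of column A) and equate Σ ρ_i t_i down to z_c; mantle fills any gap and the z_c terms cancel.
Column A: 1.543×925 + 7.268×2723 + x×2958 + (z_c − 8.811 − x)×3275
Column B: 0.9866×0 + 6.078×2660 + 14.42×3020 + (z_c − 0.9866 − 20.498)×3275
The z_c×3275 term appears on both sides and cancels. Collect the known terms of each column as K = Σ(ρt)_known − 3275 × (depth of known layers): K_A = 21218.039 − 3275×8.811 = −7637.986; K_B = 59715.88 − 3275×(0.9866 + 20.498) = −10646.185.
Balance: K_A − x×(3275 − 2958) = K_B, so x = (K_A − K_B)/(3275 − 2958) = 3008.2/317 = 9.49 km.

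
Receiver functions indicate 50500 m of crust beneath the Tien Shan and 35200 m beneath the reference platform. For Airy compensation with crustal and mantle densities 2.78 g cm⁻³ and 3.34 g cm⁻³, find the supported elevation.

Excess crust Δ = 50500 m − 35200 m = 15300 m, split between elevation h and root r with h + r = Δ.
Airy balance ρ_c h = (ρ_m − ρ_c) r gives r = h ρ_c/(ρ_m − ρ_c), so h (1 + ρ_c/(ρ_m − ρ_c)) = Δ, i.e. h = Δ (ρ_m − ρ_c)/ρ_m.
h = 15300 m × 0.56/3.34 = 2570 m.

2570 m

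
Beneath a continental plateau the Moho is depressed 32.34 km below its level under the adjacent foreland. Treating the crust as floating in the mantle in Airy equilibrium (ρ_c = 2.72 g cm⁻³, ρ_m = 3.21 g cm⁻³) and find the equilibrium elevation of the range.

5.83 km

Equating mass per unit area of the two columns: ρ_c h = (ρ_m − ρ_c) r.
h = r (ρ_m − ρ_c) / ρ_c = 32.34 km × (3.21 − 2.72) / 2.72 = 5.83 km.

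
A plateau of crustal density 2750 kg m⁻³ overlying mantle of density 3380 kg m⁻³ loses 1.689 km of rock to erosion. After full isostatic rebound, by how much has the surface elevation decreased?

0.315 km

Rebound u = e ρ_c/ρ_m = 1.689 km × 2750/3380 = 1.374 km.
Net surface drop = e − u = 1.689 km − 1.374 km = e (ρ_m − ρ_c)/ρ_m = 0.315 km.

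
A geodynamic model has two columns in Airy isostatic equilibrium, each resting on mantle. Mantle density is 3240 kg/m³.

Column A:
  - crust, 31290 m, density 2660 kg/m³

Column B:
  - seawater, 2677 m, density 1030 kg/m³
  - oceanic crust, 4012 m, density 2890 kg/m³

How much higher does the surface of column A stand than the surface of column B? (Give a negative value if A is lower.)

3340 m

For any compensation level in the mantle, the mantle terms cancel and isostasy reduces to e = (Σt_A − Σt_B) − (Σ(ρt)_A − Σ(ρt)_B) / ρ_m.
Σt_A = 31290 m; Σt_B = 6689 m; Σ(ρt)_A = 83231400; Σ(ρt)_B = 14351990 (in m·kg/m³).
e = (31290 − 6689) − (83231400 − 14351990) / 3240 = 3340 m.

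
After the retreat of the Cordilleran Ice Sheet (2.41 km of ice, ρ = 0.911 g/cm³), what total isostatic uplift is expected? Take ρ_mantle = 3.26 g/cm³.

0.673 km

Removing the load lets mantle flow back in; uplift u satisfies ρ_ice t = ρ_m u.
u = t ρ_ice/ρ_m = 2.41 km × 0.911/3.26 = 0.673 km.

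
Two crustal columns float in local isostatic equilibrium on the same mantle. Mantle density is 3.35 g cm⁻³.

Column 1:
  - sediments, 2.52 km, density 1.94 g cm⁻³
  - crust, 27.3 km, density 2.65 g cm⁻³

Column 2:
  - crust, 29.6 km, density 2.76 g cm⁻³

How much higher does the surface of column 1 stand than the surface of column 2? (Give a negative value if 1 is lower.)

For any compensation level in the mantle, the mantle terms cancel and isostasy reduces to e = (Σt_1 − Σt_2) − (Σ(ρt)_1 − Σ(ρt)_2) / ρ_m.
Σt_1 = 29.82 km; Σt_2 = 29.6 km; Σ(ρt)_1 = 77.2338; Σ(ρt)_2 = 81.696 (in km·g cm⁻³).
e = (29.82 − 29.6) − (77.2338 − 81.696) / 3.35 = 1.55 km.

1.55 km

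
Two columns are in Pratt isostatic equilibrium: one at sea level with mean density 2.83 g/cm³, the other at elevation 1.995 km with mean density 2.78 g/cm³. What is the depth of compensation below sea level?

111 km

ρ_ref D = ρ (D + h) → D (ρ_ref − ρ) = ρ h.
D = ρ h/(ρ_ref − ρ) = 2.78 × 1.995 km/(2.83 − 2.78) = 111 km.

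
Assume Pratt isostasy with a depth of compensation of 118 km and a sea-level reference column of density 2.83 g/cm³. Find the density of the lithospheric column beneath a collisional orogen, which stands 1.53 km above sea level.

Pratt balance: ρ_ref D = ρ (D + h).
ρ = ρ_ref D/(D + h) = 2.83 × 118 km/(118 km + 1.53 km) = 2.79 g/cm³.

2.79 g/cm³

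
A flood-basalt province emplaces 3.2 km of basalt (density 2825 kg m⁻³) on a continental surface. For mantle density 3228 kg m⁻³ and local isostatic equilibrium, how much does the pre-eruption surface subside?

2.8 km

Subaerial loading: s = t ρ_load / ρ_m.
s = 3.2 km × 2825/3228 = 2.8 km.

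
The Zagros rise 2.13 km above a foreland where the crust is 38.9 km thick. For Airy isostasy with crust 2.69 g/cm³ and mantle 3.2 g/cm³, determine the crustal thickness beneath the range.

52.3 km

Root depth r = h ρ_c / (ρ_m − ρ_c) = 2.13 km × 2.69 / 0.51 = 11.23 km.
Total thickness = T + h + r = 38.9 km + 2.13 km + 11.23 km = 52.3 km.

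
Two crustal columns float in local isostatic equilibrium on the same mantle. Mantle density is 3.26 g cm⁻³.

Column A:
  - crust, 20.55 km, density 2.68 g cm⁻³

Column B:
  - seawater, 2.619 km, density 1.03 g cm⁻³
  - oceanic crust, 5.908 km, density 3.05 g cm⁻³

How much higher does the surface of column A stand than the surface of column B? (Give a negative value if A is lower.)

1.48 km

For any compensation level in the mantle, the mantle terms cancel and isostasy reduces to e = (Σt_A − Σt_B) − (Σ(ρt)_A − Σ(ρt)_B) / ρ_m.
Σt_A = 20.55 km; Σt_B = 8.527 km; Σ(ρt)_A = 55.074; Σ(ρt)_B = 20.71697 (in km·g cm⁻³).
e = (20.55 − 8.527) − (55.074 − 20.71697) / 3.26 = 1.48 km.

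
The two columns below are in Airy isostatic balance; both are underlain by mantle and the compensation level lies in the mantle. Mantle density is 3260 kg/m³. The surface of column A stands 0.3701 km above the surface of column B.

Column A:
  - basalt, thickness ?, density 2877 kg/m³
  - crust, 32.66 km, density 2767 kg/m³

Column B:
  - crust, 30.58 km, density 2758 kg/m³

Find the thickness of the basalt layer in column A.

1.19 km

Take the compensation level at the base of the deeper column (depth z_c below the surface of column A) and equate Σ ρ_i t_i down to z_c; mantle fills any gap and the z_c terms cancel.
Column A: x×2877 + 32.66×2767 + (z_c − 32.66 − x)×3260
Column B: 0.3701×0 + 30.58×2758 + (z_c − 0.3701 − 30.58)×3260
The z_c×3260 term appears on both sides and cancels. Collect the known terms of each column as K = Σ(ρt)_known − 3260 × (depth of known layers): K_A = 90370.22 − 3260×32.66 = −16101.38; K_B = 84339.64 − 3260×(0.3701 + 30.58) = −16557.686.
Balance: K_A − x×(3260 − 2877) = K_B, so x = (K_A − K_B)/(3260 − 2877) = 456.306/383 = 1.19 km.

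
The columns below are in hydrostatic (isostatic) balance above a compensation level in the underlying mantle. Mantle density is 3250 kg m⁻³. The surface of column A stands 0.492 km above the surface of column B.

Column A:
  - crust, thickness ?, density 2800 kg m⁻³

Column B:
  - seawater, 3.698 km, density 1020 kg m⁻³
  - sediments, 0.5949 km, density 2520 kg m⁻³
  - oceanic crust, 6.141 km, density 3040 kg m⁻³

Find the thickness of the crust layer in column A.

25.7 km

Take the compensation level at the base of the deeper column (depth z_c below the surface of column A) and equate Σ ρ_i t_i down to z_c; mantle fills any gap and the z_c terms cancel.
Column A: x×2800 + (z_c − 0 − x)×3250
Column B: 0.492×0 + 3.698×1020 + 0.5949×2520 + 6.141×3040 + (z_c − 0.492 − 10.4339)×3250
The z_c×3250 term appears on both sides and cancels. Collect the known terms of each column as K = Σ(ρt)_known − 3250 × (depth of known layers): K_A = 0 − 3250×0 = 0; K_B = 23939.748 − 3250×(0.492 + 10.4339) = −11569.427.
Balance: K_A − x×(3250 − 2800) = K_B, so x = (K_A − K_B)/(3250 − 2800) = 11569.4/450 = 25.7 km.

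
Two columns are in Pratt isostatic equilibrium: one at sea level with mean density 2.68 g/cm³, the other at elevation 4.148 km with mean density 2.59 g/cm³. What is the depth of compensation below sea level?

119 km

ρ_ref D = ρ (D + h) → D (ρ_ref − ρ) = ρ h.
D = ρ h/(ρ_ref − ρ) = 2.59 × 4.148 km/(2.68 − 2.59) = 119 km.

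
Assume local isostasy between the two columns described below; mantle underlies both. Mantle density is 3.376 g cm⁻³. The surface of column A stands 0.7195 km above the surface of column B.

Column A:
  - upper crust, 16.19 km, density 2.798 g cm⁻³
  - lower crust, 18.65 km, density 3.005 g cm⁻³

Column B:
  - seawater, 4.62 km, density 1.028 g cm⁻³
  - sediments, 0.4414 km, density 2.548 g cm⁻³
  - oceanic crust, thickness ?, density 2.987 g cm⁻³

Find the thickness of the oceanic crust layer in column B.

Take the compensation level at the base of the deeper column (depth z_c below the surface of column A) and equate Σ ρ_i t_i down to z_c; mantle fills any gap and the z_c terms cancel.
Column A: 16.19×2.798 + 18.65×3.005 + (z_c − 34.84)×3.376
Column B: 0.7195×0 + 4.62×1.028 + 0.4414×2.548 + x×2.987 + (z_c − 0.7195 − 5.0614 − x)×3.376
The z_c×3.376 term appears on both sides and cancels. Collect the known terms of each column as K = Σ(ρt)_known − 3.376 × (depth of known layers): K_A = 101.34287 − 3.376×34.84 = −16.27697; K_B = 5.8740472 − 3.376×(0.7195 + 5.0614) = −13.6422712.
Balance: K_A = K_B − x×(3.376 − 2.987), so x = (K_B − K_A)/(3.376 − 2.987) = 2.6347/0.389 = 6.77 km.

6.77 km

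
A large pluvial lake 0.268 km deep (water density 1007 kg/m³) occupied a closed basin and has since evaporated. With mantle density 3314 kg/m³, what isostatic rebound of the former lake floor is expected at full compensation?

0.0814 km

u = d ρ_w/ρ_m = 0.268 km × 1007/3314 = 0.0814 km.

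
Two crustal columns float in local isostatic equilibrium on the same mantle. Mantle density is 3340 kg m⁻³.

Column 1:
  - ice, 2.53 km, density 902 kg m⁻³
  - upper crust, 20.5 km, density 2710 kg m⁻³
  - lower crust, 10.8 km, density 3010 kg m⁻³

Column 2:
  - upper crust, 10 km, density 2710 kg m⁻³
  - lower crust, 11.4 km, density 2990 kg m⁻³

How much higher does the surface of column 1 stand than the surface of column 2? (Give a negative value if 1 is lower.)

3.7 km

For any compensation level in the mantle, the mantle terms cancel and isostasy reduces to e = (Σt_1 − Σt_2) − (Σ(ρt)_1 − Σ(ρt)_2) / ρ_m.
Σt_1 = 33.83 km; Σt_2 = 21.4 km; Σ(ρt)_1 = 90345.06; Σ(ρt)_2 = 61186 (in km·kg m⁻³).
e = (33.83 − 21.4) − (90345.06 − 61186) / 3340 = 3.7 km.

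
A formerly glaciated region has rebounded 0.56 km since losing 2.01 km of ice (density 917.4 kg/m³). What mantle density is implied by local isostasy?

ρ_m = ρ_ice t / u = 917.4 × 2.01 km/0.56 km = 3290 kg/m³.

3290 kg/m³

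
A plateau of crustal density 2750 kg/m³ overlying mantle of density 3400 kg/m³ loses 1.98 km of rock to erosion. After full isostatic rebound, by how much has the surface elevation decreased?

Rebound u = e ρ_c/ρ_m = 1.98 km × 2750/3400 = 1.601 km.
Net surface drop = e − u = 1.98 km − 1.601 km = e (ρ_m − ρ_c)/ρ_m = 0.379 km.

0.379 km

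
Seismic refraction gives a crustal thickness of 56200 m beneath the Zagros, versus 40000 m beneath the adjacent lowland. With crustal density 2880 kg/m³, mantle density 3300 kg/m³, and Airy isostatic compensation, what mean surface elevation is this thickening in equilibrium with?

Excess crust Δ = 56200 m − 40000 m = 16200 m, split between elevation h and root r with h + r = Δ.
Airy balance ρ_c h = (ρ_m − ρ_c) r gives r = h ρ_c/(ρ_m − ρ_c), so h (1 + ρ_c/(ρ_m − ρ_c)) = Δ, i.e. h = Δ (ρ_m − ρ_c)/ρ_m.
h = 16200 m × 420/3300 = 2060 m.

2060 m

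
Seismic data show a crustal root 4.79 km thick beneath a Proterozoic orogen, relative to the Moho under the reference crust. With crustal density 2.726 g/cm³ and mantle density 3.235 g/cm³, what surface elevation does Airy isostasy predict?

0.894 km

In Airy isostatic equilibrium: ρ_c h = (ρ_m − ρ_c) r.
h = r (ρ_m − ρ_c) / ρ_c = 4.79 km × (3.235 − 2.726) / 2.726 = 0.894 km.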